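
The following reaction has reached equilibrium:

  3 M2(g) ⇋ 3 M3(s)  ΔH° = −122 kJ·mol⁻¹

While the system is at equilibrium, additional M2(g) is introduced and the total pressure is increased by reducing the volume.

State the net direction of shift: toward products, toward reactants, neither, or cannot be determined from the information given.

right

Adding M2 (g), a reactant, drives the reaction to the right.
Gas moles: reactants 3, products 0 (Δn_gas = -3). Compression shifts the system toward the side with fewer moles of gas — to the right.
All effects act in the same direction — net shift to the right.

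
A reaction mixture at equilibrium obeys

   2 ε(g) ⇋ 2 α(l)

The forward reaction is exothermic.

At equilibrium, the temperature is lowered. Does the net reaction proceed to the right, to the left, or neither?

The forward reaction is exothermic. Lowering T favours the exothermic direction — shift to the right.

right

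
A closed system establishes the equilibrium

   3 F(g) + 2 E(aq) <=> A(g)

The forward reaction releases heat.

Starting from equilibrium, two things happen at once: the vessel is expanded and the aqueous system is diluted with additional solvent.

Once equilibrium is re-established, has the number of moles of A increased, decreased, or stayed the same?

decreases

Gas moles: reactants 3, products 1 (Δn_gas = -2). Expansion shifts the system toward the side with more moles of gas — to the left.
Dilution lowers every aqueous concentration by the same factor. Δn_aq = 0 − 2 = -2, so the system shifts toward the side with more dissolved moles — to the left.
The net shift is to the left. A is a product, so its amount decreases.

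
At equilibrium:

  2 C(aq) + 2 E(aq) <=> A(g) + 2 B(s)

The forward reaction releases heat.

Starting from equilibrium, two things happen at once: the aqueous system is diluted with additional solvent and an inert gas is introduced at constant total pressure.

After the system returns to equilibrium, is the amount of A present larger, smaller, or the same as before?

cannot be determined

Dilution lowers every aqueous concentration by the same factor. Δn_aq = 0 − 4 = -4, so the system shifts toward the side with more dissolved moles — to the left.
Adding inert gas at constant total pressure expands the volume and lowers every reacting partial pressure. With Δn_gas = 1 − 0 = +1, Q moves away from K toward the side with fewer gas moles, so the system shifts toward the side with more gas moles — to the right.
The two effects oppose each other, so the net shift — and hence the change in A — cannot be determined from the given information.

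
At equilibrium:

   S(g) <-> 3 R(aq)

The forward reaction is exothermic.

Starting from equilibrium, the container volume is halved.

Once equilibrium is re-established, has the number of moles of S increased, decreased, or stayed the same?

decreases

Gas moles: reactants 1, products 0 (Δn_gas = -1). Compression shifts the system toward the side with fewer moles of gas — to the right.
The net shift is to the right. S is a reactant, so its amount decreases.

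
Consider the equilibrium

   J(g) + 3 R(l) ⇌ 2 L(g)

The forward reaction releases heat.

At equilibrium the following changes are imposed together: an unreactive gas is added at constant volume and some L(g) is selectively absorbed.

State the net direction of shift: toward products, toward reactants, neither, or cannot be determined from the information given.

right

At constant volume, adding an inert gas leaves every reacting species' partial pressure unchanged, so Q is unchanged — no shift from this change.
Removing L (g), a product, drives the reaction to the right.
Only the nonzero effect(s) matter; the net shift is to the right.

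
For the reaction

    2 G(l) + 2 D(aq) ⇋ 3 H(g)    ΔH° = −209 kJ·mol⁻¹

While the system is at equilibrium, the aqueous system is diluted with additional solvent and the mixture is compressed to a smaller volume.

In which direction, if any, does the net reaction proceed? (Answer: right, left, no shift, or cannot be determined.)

left

Dilution lowers every aqueous concentration by the same factor. Δn_aq = 0 − 2 = -2, so the system shifts toward the side with more dissolved moles — to the left.
Gas moles: reactants 0, products 3 (Δn_gas = +3). Compression shifts the system toward the side with fewer moles of gas — to the left.
All effects act in the same direction — net shift to the left.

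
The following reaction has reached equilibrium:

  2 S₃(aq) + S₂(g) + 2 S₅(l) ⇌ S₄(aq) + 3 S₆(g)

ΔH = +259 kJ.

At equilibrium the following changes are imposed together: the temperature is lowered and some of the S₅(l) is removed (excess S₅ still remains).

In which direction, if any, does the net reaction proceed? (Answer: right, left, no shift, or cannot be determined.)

The forward reaction is endothermic. Lowering T favours the exothermic direction — shift to the left.
S₅ is a pure liquid; its activity is 1 regardless of amount, so Q is unaffected — no shift from this change.
Only the nonzero effect(s) matter; the net shift is to the left.

left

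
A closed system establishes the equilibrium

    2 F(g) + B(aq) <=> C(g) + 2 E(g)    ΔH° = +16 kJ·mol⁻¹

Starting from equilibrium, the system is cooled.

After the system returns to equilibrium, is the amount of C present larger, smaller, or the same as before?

decreases

The forward reaction is endothermic. Lowering T favours the exothermic direction — shift to the left.
The net shift is to the left. C is a product, so its amount decreases.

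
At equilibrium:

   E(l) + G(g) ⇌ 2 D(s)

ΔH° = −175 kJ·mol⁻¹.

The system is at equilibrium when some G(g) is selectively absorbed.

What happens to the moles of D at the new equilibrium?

Removing G (g), a reactant, drives the reaction to the left.
The net shift is to the left. D is a product, so its amount decreases.

decreases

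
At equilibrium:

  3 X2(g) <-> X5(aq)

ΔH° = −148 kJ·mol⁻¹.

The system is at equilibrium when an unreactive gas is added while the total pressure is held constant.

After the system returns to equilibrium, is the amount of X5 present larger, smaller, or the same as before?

decreases

Adding inert gas at constant total pressure expands the volume and lowers every reacting partial pressure. With Δn_gas = 0 − 3 = -3, Q moves away from K toward the side with fewer gas moles, so the system shifts toward the side with more gas moles — to the left.
The net shift is to the left. X5 is a product, so its amount decreases.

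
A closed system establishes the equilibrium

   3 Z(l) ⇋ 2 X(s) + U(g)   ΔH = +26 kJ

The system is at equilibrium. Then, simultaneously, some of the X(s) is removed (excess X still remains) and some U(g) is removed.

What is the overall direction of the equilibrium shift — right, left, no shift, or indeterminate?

right

X is a pure solid; its activity is 1 regardless of amount, so Q is unaffected — no shift from this change.
Removing U (g), a product, drives the reaction to the right.
Only the nonzero effect(s) matter; the net shift is to the right.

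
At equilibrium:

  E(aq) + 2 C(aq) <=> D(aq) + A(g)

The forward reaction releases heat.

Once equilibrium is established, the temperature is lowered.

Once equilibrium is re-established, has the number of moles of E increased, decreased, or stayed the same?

decreases

The forward reaction is exothermic. Lowering T favours the exothermic direction — shift to the right.
The net shift is to the right. E is a reactant, so its amount decreases.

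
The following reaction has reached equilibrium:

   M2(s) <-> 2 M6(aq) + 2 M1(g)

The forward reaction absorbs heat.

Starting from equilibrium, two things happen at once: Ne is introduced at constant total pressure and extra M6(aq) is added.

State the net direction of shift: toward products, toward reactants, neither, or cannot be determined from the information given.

Adding inert gas at constant total pressure expands the volume and lowers every reacting partial pressure. With Δn_gas = 2 − 0 = +2, Q moves away from K toward the side with fewer gas moles, so the system shifts toward the side with more gas moles — to the right.
Adding M6 (aq), a product, drives the reaction to the left.
The individual effects push in opposite directions; without quantitative information the net direction cannot be determined.

cannot be determined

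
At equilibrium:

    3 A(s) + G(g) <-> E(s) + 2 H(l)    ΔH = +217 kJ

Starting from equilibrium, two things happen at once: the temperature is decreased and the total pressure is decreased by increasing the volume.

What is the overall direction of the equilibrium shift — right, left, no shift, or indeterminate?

left

The forward reaction is endothermic. Lowering T favours the exothermic direction — shift to the left.
Gas moles: reactants 1, products 0 (Δn_gas = -1). Expansion shifts the system toward the side with more moles of gas — to the left.
All effects act in the same direction — net shift to the left.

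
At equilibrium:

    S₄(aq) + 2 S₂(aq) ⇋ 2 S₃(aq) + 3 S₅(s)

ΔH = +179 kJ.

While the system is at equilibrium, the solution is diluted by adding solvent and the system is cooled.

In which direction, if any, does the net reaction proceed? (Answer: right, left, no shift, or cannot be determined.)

Dilution lowers every aqueous concentration by the same factor. Δn_aq = 2 − 3 = -1, so the system shifts toward the side with more dissolved moles — to the left.
The forward reaction is endothermic. Lowering T favours the exothermic direction — shift to the left.
All effects act in the same direction — net shift to the left.

left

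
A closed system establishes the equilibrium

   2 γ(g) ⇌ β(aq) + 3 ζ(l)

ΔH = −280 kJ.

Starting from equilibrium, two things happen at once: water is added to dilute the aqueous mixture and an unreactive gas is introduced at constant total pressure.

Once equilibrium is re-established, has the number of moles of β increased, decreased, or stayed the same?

Dilution lowers every aqueous concentration by the same factor. Δn_aq = 1 − 0 = +1, so the system shifts toward the side with more dissolved moles — to the right.
Adding inert gas at constant total pressure expands the volume and lowers every reacting partial pressure. With Δn_gas = 0 − 2 = -2, Q moves away from K toward the side with fewer gas moles, so the system shifts toward the side with more gas moles — to the left.
The two effects oppose each other, so the net shift — and hence the change in β — cannot be determined from the given information.

cannot be determined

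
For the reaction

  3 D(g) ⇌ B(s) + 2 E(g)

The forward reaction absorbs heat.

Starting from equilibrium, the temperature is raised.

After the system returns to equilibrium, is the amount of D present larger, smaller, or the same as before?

The forward reaction is endothermic. Raising T favours the endothermic direction — shift to the right.
The net shift is to the right. D is a reactant, so its amount decreases.

decreases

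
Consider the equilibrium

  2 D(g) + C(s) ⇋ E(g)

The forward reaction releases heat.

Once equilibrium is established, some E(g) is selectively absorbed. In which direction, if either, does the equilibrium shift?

Removing E (g), a product, drives the reaction to the right.

right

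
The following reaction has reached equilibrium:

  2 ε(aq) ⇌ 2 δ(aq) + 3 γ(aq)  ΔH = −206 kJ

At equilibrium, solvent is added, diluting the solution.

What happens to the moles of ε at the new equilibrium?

decreases

Dilution lowers every aqueous concentration by the same factor. Δn_aq = 5 − 2 = +3, so the system shifts toward the side with more dissolved moles — to the right.
The net shift is to the right. ε is a reactant, so its amount decreases.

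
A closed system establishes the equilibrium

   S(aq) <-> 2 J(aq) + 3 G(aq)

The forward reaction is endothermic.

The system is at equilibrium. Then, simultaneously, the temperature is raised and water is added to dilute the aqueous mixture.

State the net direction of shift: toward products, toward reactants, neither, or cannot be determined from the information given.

The forward reaction is endothermic. Raising T favours the endothermic direction — shift to the right.
Dilution lowers every aqueous concentration by the same factor. Δn_aq = 5 − 1 = +4, so the system shifts toward the side with more dissolved moles — to the right.
All effects act in the same direction — net shift to the right.

right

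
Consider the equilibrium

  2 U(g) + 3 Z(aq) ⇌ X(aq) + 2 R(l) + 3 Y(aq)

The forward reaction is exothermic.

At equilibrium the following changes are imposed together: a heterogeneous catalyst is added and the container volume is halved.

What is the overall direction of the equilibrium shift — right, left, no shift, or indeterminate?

right

A catalyst speeds both forward and reverse rates equally; it changes neither Q nor K — no shift from this change.
Gas moles: reactants 2, products 0 (Δn_gas = -2). Compression shifts the system toward the side with fewer moles of gas — to the right.
Only the nonzero effect(s) matter; the net shift is to the right.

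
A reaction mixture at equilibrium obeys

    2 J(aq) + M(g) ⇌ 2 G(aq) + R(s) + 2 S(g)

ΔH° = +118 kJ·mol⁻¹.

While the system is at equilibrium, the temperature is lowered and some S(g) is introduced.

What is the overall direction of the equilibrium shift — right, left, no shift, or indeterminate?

The forward reaction is endothermic. Lowering T favours the exothermic direction — shift to the left.
Adding S (g), a product, drives the reaction to the left.
All effects act in the same direction — net shift to the left.

left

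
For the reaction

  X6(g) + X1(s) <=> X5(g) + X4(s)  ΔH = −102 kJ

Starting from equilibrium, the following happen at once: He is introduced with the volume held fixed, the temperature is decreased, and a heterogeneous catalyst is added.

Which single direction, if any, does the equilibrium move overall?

At constant volume, adding an inert gas leaves every reacting species' partial pressure unchanged, so Q is unchanged — no shift from this change.
The forward reaction is exothermic. Lowering T favours the exothermic direction — shift to the right.
A catalyst speeds both forward and reverse rates equally; it changes neither Q nor K — no shift from this change.
Only the nonzero effect(s) matter; the net shift is to the right.

right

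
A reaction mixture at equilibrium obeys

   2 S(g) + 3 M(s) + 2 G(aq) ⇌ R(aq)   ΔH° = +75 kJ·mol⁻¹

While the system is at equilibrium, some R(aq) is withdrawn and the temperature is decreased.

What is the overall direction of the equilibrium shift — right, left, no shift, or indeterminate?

cannot be determined

Removing R (aq), a product, drives the reaction to the right.
The forward reaction is endothermic. Lowering T favours the exothermic direction — shift to the left.
The individual effects push in opposite directions; without quantitative information the net direction cannot be determined.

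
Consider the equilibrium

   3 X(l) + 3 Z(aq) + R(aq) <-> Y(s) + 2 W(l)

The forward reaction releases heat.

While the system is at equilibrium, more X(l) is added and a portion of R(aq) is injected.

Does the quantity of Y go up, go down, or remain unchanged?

increases

X is a pure liquid; its activity is 1 regardless of amount, so Q is unaffected — no shift from this change.
Adding R (aq), a reactant, drives the reaction to the right.
The net shift is to the right. Y is a product, so its amount increases.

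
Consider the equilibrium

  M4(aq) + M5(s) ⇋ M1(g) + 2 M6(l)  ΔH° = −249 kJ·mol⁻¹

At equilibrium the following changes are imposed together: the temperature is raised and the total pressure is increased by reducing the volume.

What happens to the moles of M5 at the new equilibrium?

The forward reaction is exothermic. Raising T favours the endothermic direction — shift to the left.
Gas moles: reactants 0, products 1 (Δn_gas = +1). Compression shifts the system toward the side with fewer moles of gas — to the left.
The net shift is to the left. M5 is a reactant, so its amount increases.

increases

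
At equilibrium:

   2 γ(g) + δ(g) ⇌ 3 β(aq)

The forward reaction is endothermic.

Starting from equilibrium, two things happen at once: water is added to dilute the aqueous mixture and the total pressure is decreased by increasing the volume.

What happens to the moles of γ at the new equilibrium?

Dilution lowers every aqueous concentration by the same factor. Δn_aq = 3 − 0 = +3, so the system shifts toward the side with more dissolved moles — to the right.
Gas moles: reactants 3, products 0 (Δn_gas = -3). Expansion shifts the system toward the side with more moles of gas — to the left.
The two effects oppose each other, so the net shift — and hence the change in γ — cannot be determined from the given information.

cannot be determined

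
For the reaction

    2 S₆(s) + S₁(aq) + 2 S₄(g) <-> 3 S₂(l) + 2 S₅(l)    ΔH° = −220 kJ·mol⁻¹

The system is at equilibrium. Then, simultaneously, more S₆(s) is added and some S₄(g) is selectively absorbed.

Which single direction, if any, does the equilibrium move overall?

left

S₆ is a pure solid; its activity is 1 regardless of amount, so Q is unaffected — no shift from this change.
Removing S₄ (g), a reactant, drives the reaction to the left.
Only the nonzero effect(s) matter; the net shift is to the left.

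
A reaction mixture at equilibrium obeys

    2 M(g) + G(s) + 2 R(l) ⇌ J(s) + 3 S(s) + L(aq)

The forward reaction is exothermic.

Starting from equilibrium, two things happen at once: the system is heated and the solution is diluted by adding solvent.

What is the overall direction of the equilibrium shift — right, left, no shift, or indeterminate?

cannot be determined

The forward reaction is exothermic. Raising T favours the endothermic direction — shift to the left.
Dilution lowers every aqueous concentration by the same factor. Δn_aq = 1 − 0 = +1, so the system shifts toward the side with more dissolved moles — to the right.
The individual effects push in opposite directions; without quantitative information the net direction cannot be determined.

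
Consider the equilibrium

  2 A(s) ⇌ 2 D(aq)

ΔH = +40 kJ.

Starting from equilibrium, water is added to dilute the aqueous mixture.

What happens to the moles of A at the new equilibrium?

Dilution lowers every aqueous concentration by the same factor. Δn_aq = 2 − 0 = +2, so the system shifts toward the side with more dissolved moles — to the right.
The net shift is to the right. A is a reactant, so its amount decreases.

decreases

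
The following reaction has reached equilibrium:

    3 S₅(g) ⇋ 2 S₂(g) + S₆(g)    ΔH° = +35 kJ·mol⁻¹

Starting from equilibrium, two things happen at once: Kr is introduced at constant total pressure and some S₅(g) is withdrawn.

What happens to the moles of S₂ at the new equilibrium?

decreases

Adding inert gas at constant total pressure expands the volume, scaling every reacting partial pressure by the same factor. Δn_gas = 3 − 3 = 0, so Q is unchanged — no shift.
Removing S₅ (g), a reactant, drives the reaction to the left.
The net shift is to the left. S₂ is a product, so its amount decreases.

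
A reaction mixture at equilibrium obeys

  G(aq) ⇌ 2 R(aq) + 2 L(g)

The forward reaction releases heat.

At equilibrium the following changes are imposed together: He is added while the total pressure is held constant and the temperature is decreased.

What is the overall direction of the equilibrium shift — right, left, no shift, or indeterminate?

Adding inert gas at constant total pressure expands the volume and lowers every reacting partial pressure. With Δn_gas = 2 − 0 = +2, Q moves away from K toward the side with fewer gas moles, so the system shifts toward the side with more gas moles — to the right.
The forward reaction is exothermic. Lowering T favours the exothermic direction — shift to the right.
All effects act in the same direction — net shift to the right.

right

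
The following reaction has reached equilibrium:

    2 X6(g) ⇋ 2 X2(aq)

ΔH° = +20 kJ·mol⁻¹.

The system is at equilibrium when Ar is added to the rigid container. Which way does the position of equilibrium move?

At constant volume, adding an inert gas leaves every reacting species' partial pressure unchanged, so Q is unchanged — no shift from this change.

no shift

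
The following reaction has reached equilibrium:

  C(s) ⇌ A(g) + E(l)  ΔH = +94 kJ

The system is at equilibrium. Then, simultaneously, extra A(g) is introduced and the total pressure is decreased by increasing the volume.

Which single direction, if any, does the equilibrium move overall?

Adding A (g), a product, drives the reaction to the left.
Gas moles: reactants 0, products 1 (Δn_gas = +1). Expansion shifts the system toward the side with more moles of gas — to the right.
The individual effects push in opposite directions; without quantitative information the net direction cannot be determined.

cannot be determined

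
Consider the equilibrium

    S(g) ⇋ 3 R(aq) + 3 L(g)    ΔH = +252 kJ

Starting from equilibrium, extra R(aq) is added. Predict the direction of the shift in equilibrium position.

left

Adding R (aq), a product, drives the reaction to the left.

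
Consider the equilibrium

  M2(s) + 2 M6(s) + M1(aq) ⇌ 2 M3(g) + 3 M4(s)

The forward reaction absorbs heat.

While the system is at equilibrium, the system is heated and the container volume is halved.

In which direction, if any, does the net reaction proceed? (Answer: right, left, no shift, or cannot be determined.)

cannot be determined

The forward reaction is endothermic. Raising T favours the endothermic direction — shift to the right.
Gas moles: reactants 0, products 2 (Δn_gas = +2). Compression shifts the system toward the side with fewer moles of gas — to the left.
The individual effects push in opposite directions; without quantitative information the net direction cannot be determined.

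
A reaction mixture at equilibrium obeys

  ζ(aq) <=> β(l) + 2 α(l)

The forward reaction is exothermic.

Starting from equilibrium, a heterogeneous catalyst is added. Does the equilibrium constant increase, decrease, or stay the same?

unchanged

The equilibrium constant depends only on temperature. This perturbation changes neither the position of equilibrium nor K.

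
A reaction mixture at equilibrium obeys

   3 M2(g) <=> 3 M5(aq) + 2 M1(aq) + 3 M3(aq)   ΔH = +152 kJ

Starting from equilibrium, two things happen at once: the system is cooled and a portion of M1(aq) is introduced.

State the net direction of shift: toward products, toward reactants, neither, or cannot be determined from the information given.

The forward reaction is endothermic. Lowering T favours the exothermic direction — shift to the left.
Adding M1 (aq), a product, drives the reaction to the left.
All effects act in the same direction — net shift to the left.

left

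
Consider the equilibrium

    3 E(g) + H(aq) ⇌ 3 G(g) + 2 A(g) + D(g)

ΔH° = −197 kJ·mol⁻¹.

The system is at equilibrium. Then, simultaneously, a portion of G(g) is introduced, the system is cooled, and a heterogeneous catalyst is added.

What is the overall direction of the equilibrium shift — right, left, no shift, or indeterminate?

Adding G (g), a product, drives the reaction to the left.
The forward reaction is exothermic. Lowering T favours the exothermic direction — shift to the right.
A catalyst speeds both forward and reverse rates equally; it changes neither Q nor K — no shift from this change.
The individual effects push in opposite directions; without quantitative information the net direction cannot be determined.

cannot be determined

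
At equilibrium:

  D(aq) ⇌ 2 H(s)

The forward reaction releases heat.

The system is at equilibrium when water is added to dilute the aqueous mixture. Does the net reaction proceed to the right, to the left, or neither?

left

Dilution lowers every aqueous concentration by the same factor. Δn_aq = 0 − 1 = -1, so the system shifts toward the side with more dissolved moles — to the left.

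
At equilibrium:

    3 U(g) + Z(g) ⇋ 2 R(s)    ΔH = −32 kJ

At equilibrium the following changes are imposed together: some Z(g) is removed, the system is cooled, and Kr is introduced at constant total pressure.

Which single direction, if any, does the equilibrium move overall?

cannot be determined

Removing Z (g), a reactant, drives the reaction to the left.
The forward reaction is exothermic. Lowering T favours the exothermic direction — shift to the right.
Adding inert gas at constant total pressure expands the volume and lowers every reacting partial pressure. With Δn_gas = 0 − 4 = -4, Q moves away from K toward the side with fewer gas moles, so the system shifts toward the side with more gas moles — to the left.
The individual effects push in opposite directions; without quantitative information the net direction cannot be determined.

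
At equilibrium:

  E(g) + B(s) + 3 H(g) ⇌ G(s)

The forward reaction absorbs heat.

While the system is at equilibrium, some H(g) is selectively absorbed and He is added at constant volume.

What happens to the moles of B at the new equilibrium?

increases

Removing H (g), a reactant, drives the reaction to the left.
At constant volume, adding an inert gas leaves every reacting species' partial pressure unchanged, so Q is unchanged — no shift from this change.
The net shift is to the left. B is a reactant, so its amount increases.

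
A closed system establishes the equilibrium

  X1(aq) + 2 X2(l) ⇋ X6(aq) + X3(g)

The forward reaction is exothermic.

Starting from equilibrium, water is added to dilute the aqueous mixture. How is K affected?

unchanged

The equilibrium constant depends only on temperature. This perturbation changes neither the position of equilibrium nor K.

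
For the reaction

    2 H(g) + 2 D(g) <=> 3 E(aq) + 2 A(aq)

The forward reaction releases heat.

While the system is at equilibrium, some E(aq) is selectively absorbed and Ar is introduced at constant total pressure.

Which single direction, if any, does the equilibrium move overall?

cannot be determined

Removing E (aq), a product, drives the reaction to the right.
Adding inert gas at constant total pressure expands the volume and lowers every reacting partial pressure. With Δn_gas = 0 − 4 = -4, Q moves away from K toward the side with fewer gas moles, so the system shifts toward the side with more gas moles — to the left.
The individual effects push in opposite directions; without quantitative information the net direction cannot be determined.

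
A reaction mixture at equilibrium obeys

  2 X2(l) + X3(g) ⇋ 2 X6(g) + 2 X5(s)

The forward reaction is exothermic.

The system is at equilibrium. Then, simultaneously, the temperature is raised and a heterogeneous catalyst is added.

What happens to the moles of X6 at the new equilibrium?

The forward reaction is exothermic. Raising T favours the endothermic direction — shift to the left.
A catalyst speeds both forward and reverse rates equally; it changes neither Q nor K — no shift from this change.
The net shift is to the left. X6 is a product, so its amount decreases.

decreases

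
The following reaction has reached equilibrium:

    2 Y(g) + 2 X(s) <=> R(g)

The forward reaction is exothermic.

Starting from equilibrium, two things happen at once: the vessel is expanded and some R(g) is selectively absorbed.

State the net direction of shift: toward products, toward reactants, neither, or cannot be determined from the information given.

Gas moles: reactants 2, products 1 (Δn_gas = -1). Expansion shifts the system toward the side with more moles of gas — to the left.
Removing R (g), a product, drives the reaction to the right.
The individual effects push in opposite directions; without quantitative information the net direction cannot be determined.

cannot be determined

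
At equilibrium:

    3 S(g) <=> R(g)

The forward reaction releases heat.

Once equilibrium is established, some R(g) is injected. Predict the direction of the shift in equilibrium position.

left

Adding R (g), a product, drives the reaction to the left.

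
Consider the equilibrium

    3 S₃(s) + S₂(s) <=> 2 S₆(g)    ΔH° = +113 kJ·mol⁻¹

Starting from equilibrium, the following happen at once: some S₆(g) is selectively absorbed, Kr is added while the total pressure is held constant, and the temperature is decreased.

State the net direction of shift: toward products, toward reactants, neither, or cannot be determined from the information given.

cannot be determined

Removing S₆ (g), a product, drives the reaction to the right.
Adding inert gas at constant total pressure expands the volume and lowers every reacting partial pressure. With Δn_gas = 2 − 0 = +2, Q moves away from K toward the side with fewer gas moles, so the system shifts toward the side with more gas moles — to the right.
The forward reaction is endothermic. Lowering T favours the exothermic direction — shift to the left.
The individual effects push in opposite directions; without quantitative information the net direction cannot be determined.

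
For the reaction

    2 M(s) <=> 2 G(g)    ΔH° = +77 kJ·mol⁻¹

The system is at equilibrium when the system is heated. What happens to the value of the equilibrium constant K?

increases

K depends on temperature via the van 't Hoff relation. The forward reaction is endothermic, so raising T increases K.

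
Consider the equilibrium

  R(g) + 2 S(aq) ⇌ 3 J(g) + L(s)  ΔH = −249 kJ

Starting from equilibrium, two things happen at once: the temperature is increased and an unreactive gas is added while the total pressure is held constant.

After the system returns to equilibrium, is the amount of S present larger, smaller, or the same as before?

cannot be determined

The forward reaction is exothermic. Raising T favours the endothermic direction — shift to the left.
Adding inert gas at constant total pressure expands the volume and lowers every reacting partial pressure. With Δn_gas = 3 − 1 = +2, Q moves away from K toward the side with fewer gas moles, so the system shifts toward the side with more gas moles — to the right.
The two effects oppose each other, so the net shift — and hence the change in S — cannot be determined from the given information.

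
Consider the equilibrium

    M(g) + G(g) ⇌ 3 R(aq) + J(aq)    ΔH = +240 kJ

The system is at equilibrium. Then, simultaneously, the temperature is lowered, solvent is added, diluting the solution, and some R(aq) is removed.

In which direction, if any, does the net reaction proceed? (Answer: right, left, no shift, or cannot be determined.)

The forward reaction is endothermic. Lowering T favours the exothermic direction — shift to the left.
Dilution lowers every aqueous concentration by the same factor. Δn_aq = 4 − 0 = +4, so the system shifts toward the side with more dissolved moles — to the right.
Removing R (aq), a product, drives the reaction to the right.
The individual effects push in opposite directions; without quantitative information the net direction cannot be determined.

cannot be determined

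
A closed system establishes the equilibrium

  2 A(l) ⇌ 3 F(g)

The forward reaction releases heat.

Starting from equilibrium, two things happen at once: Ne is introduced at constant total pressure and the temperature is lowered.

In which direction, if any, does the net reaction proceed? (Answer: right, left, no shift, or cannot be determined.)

right

Adding inert gas at constant total pressure expands the volume and lowers every reacting partial pressure. With Δn_gas = 3 − 0 = +3, Q moves away from K toward the side with fewer gas moles, so the system shifts toward the side with more gas moles — to the right.
The forward reaction is exothermic. Lowering T favours the exothermic direction — shift to the right.
All effects act in the same direction — net shift to the right.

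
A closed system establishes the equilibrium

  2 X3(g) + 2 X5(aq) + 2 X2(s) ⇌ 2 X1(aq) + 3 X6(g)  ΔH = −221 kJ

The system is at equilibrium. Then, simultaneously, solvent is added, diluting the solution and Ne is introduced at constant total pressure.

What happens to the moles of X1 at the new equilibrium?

increases

Dilution scales every aqueous concentration by the same factor. Δn_aq = 2 − 2 = 0, so Q is unchanged — no shift.
Adding inert gas at constant total pressure expands the volume and lowers every reacting partial pressure. With Δn_gas = 3 − 2 = +1, Q moves away from K toward the side with fewer gas moles, so the system shifts toward the side with more gas moles — to the right.
The net shift is to the right. X1 is a product, so its amount increases.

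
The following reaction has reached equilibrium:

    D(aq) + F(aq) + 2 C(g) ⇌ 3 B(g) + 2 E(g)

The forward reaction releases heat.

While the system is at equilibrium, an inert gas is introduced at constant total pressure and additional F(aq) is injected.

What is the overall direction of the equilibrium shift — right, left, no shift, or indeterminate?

Adding inert gas at constant total pressure expands the volume and lowers every reacting partial pressure. With Δn_gas = 5 − 2 = +3, Q moves away from K toward the side with fewer gas moles, so the system shifts toward the side with more gas moles — to the right.
Adding F (aq), a reactant, drives the reaction to the right.
All effects act in the same direction — net shift to the right.

right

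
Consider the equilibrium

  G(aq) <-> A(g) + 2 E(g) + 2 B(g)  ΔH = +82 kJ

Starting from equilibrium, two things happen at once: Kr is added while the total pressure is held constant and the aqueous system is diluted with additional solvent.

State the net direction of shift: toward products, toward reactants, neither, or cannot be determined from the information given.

Adding inert gas at constant total pressure expands the volume and lowers every reacting partial pressure. With Δn_gas = 5 − 0 = +5, Q moves away from K toward the side with fewer gas moles, so the system shifts toward the side with more gas moles — to the right.
Dilution lowers every aqueous concentration by the same factor. Δn_aq = 0 − 1 = -1, so the system shifts toward the side with more dissolved moles — to the left.
The individual effects push in opposite directions; without quantitative information the net direction cannot be determined.

cannot be determined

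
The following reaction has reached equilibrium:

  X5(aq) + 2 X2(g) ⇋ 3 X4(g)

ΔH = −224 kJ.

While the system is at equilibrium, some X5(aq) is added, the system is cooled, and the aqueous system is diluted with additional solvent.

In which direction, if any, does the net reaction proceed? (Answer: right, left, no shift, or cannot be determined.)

cannot be determined

Adding X5 (aq), a reactant, drives the reaction to the right.
The forward reaction is exothermic. Lowering T favours the exothermic direction — shift to the right.
Dilution lowers every aqueous concentration by the same factor. Δn_aq = 0 − 1 = -1, so the system shifts toward the side with more dissolved moles — to the left.
The individual effects push in opposite directions; without quantitative information the net direction cannot be determined.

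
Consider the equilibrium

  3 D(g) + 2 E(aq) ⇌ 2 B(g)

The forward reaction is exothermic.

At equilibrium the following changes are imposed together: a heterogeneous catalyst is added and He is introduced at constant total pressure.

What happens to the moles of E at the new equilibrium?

A catalyst speeds both forward and reverse rates equally; it changes neither Q nor K — no shift from this change.
Adding inert gas at constant total pressure expands the volume and lowers every reacting partial pressure. With Δn_gas = 2 − 3 = -1, Q moves away from K toward the side with fewer gas moles, so the system shifts toward the side with more gas moles — to the left.
The net shift is to the left. E is a reactant, so its amount increases.

increases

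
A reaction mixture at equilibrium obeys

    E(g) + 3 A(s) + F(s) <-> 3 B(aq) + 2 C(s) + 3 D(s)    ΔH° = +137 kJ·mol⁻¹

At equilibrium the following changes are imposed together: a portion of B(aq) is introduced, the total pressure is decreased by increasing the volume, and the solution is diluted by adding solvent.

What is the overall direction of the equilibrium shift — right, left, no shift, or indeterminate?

cannot be determined

Adding B (aq), a product, drives the reaction to the left.
Gas moles: reactants 1, products 0 (Δn_gas = -1). Expansion shifts the system toward the side with more moles of gas — to the left.
Dilution lowers every aqueous concentration by the same factor. Δn_aq = 3 − 0 = +3, so the system shifts toward the side with more dissolved moles — to the right.
The individual effects push in opposite directions; without quantitative information the net direction cannot be determined.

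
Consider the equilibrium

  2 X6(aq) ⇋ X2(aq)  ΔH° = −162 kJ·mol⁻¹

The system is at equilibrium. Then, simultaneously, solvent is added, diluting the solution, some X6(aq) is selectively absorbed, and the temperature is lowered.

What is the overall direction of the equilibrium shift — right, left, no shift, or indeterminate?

cannot be determined

Dilution lowers every aqueous concentration by the same factor. Δn_aq = 1 − 2 = -1, so the system shifts toward the side with more dissolved moles — to the left.
Removing X6 (aq), a reactant, drives the reaction to the left.
The forward reaction is exothermic. Lowering T favours the exothermic direction — shift to the right.
The individual effects push in opposite directions; without quantitative information the net direction cannot be determined.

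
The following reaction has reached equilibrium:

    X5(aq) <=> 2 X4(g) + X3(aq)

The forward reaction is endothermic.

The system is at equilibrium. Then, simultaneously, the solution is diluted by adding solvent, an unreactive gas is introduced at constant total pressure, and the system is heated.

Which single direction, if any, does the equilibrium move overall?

Dilution scales every aqueous concentration by the same factor. Δn_aq = 1 − 1 = 0, so Q is unchanged — no shift.
Adding inert gas at constant total pressure expands the volume and lowers every reacting partial pressure. With Δn_gas = 2 − 0 = +2, Q moves away from K toward the side with fewer gas moles, so the system shifts toward the side with more gas moles — to the right.
The forward reaction is endothermic. Raising T favours the endothermic direction — shift to the right.
Only the nonzero effect(s) matter; the net shift is to the right.

right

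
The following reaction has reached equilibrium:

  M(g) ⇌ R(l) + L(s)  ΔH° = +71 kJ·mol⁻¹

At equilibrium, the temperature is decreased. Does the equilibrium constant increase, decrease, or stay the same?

K depends on temperature via the van 't Hoff relation. The forward reaction is endothermic, so lowering T decreases K.

decreases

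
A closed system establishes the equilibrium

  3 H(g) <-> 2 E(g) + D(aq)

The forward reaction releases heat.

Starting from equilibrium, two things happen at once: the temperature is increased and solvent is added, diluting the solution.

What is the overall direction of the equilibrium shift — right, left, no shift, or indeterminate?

The forward reaction is exothermic. Raising T favours the endothermic direction — shift to the left.
Dilution lowers every aqueous concentration by the same factor. Δn_aq = 1 − 0 = +1, so the system shifts toward the side with more dissolved moles — to the right.
The individual effects push in opposite directions; without quantitative information the net direction cannot be determined.

cannot be determined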